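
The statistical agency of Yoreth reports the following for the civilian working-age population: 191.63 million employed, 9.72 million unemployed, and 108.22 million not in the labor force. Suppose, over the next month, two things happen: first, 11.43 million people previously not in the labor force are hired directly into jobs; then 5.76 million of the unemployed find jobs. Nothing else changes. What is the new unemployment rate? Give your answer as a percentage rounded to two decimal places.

New unemployment rate ≈ 1.86%.

Initially, labor force = 191.63 + 9.72 = 201.35 million, so u = 9.72/201.35 = 4.83%.
After the first change, employed and labor force both rise by 11.43; unemployed unchanged → E = 203.06, U = 9.72, labor force = 212.78 million.
After the second change, unemployed falls and employed rises by 5.76; labor force unchanged → E = 208.82, U = 3.96, labor force = 212.78 million.
New unemployment rate = 3.96 / 212.78 = 1.86%.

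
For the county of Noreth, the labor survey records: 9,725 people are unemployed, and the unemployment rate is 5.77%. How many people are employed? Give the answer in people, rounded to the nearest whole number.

About 158,819 are employed.

Labor force = U / u = 9,725 / 0.0577 ≈ 168,544.
Employed = labor force − unemployed = 168,544 − 9,725 = 158,819.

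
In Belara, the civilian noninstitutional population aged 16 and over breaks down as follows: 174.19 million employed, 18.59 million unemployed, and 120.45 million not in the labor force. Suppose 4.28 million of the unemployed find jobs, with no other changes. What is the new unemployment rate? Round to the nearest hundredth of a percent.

New unemployment rate ≈ 7.42%.

Initially, labor force = 174.19 + 18.59 = 192.78 million, so u = 18.59/192.78 = 9.64%.
After the change, unemployed falls and employed rises by 4.28; labor force unchanged → E = 178.47, U = 14.31, labor force = 192.78 million.
New unemployment rate = 14.31 / 192.78 = 7.42%.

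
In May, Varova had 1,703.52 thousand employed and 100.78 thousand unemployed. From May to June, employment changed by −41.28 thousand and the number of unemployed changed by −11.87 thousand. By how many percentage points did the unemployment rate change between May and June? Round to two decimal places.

The unemployment rate changed by −0.51 percentage points.

May: labor force = 1,703.52 + 100.78 = 1,804.30; u = 100.78/1,804.30 = 5.59%.
June: labor force = 1,662.24 + 88.91 = 1,751.15; u = 88.91/1,751.15 = 5.08%.
Change = 5.08% − 5.59% = −0.51 pp.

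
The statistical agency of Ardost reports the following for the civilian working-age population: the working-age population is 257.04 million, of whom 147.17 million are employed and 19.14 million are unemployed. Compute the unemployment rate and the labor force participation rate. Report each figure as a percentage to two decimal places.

Labor force = employed + unemployed = 147.17 + 19.14 = 166.31 million.
Unemployment rate = 19.14 / 166.31 = 11.51%.
Labor force participation rate = 166.31 / 257.04 = 64.70%.

Unemployment rate ≈ 11.51%; labor force participation rate ≈ 64.70%.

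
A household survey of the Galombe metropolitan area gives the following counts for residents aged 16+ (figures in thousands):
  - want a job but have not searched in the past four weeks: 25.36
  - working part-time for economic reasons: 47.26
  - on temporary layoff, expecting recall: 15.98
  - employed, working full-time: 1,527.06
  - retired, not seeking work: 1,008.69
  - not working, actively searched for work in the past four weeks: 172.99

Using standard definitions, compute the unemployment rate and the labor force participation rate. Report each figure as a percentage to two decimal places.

Unemployment rate ≈ 10.72%; labor force participation rate ≈ 63.03%.

Employed = 47.26 + 1,527.06 = 1,574.32 thousand (anyone who worked, including part-time for economic reasons, counts as employed).
Unemployed = 15.98 + 172.99 = 188.97 thousand (jobless and actively searching, or on temporary layoff).
Labor force = 1,574.32 + 188.97 = 1,763.29 thousand.
Not in labor force = 25.36 + 1,008.69 = 1,034.05 thousand (those not working and not actively searching are outside the labor force — including those who want a job but have given up searching).
Civilian working-age population = 1,763.29 + 1,034.05 = 2,797.34 thousand.
Unemployment rate = 188.97 / 1,763.29 = 10.72%.
Labor force participation rate = 1,763.29 / 2,797.34 = 63.03%.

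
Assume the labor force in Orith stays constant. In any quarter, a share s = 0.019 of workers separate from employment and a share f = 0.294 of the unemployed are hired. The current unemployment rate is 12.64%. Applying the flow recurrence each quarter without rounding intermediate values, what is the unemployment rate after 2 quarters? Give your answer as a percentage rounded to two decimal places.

Unemployment rate after two quarters ≈ 9.17%.

With a fixed labor force, u_{t+1} = u_t + s·(1−u_t) − f·u_t = u_t·(1−s−f) + s.
Here 1−s−f = 0.687 and s = 0.019.
u_1 = 0.126400 × 0.687 + 0.019 = 0.105837.
u_2 = 0.105837 × 0.687 + 0.019 = 0.091710.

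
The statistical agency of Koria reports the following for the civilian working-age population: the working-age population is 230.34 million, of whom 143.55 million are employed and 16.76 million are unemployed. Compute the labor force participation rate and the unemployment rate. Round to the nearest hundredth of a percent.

Labor force participation rate ≈ 69.60%; unemployment rate ≈ 10.45%.

Labor force = employed + unemployed = 143.55 + 16.76 = 160.31 million.
Unemployment rate = 16.76 / 160.31 = 10.45%.
Labor force participation rate = 160.31 / 230.34 = 69.60%.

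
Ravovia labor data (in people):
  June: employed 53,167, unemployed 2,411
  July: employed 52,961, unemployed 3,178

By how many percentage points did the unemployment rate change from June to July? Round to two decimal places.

The unemployment rate changed by +1.32 percentage points.

June: labor force = 53,167 + 2,411 = 55,578; u = 2,411/55,578 = 4.34%.
July: labor force = 52,961 + 3,178 = 56,139; u = 3,178/56,139 = 5.66%.
Change = 5.66% − 4.34% = +1.32 pp.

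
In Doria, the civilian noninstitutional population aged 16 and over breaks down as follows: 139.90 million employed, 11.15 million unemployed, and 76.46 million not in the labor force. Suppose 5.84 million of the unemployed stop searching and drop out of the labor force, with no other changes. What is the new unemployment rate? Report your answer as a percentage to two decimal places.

New unemployment rate ≈ 3.66%.

Initially, labor force = 139.90 + 11.15 = 151.05 million, so u = 11.15/151.05 = 7.38%.
After the change, unemployed and labor force both fall by 5.84 → E = 139.90, U = 5.31, labor force = 145.21 million.
New unemployment rate = 5.31 / 145.21 = 3.66%.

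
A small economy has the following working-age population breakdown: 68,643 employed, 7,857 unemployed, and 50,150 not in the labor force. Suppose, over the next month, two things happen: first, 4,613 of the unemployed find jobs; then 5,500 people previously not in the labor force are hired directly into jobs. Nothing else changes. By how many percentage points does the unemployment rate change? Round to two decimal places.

The unemployment rate changes by −6.31 percentage points.

Initially, labor force = 68,643 + 7,857 = 76,500, so u = 7,857/76,500 = 10.27%.
After the first change, unemployed falls and employed rises by 4,613; labor force unchanged → E = 73,256, U = 3,244, labor force = 76,500.
After the second change, employed and labor force both rise by 5,500; unemployed unchanged → E = 78,756, U = 3,244, labor force = 82,000.
New unemployment rate = 3,244 / 82,000 = 3.96%.
Change = 3.96% − 10.27% = −6.31 percentage points.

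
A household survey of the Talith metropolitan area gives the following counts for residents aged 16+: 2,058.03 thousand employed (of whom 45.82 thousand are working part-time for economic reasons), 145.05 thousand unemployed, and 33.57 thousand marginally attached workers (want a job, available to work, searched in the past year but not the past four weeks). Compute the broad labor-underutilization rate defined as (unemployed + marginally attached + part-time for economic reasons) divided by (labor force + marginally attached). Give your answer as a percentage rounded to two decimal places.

Labor force = 2,058.03 + 145.05 = 2,203.08 thousand.
Numerator = 145.05 + 33.57 + 45.82 = 224.44 thousand.
Denominator = 2,203.08 + 33.57 = 2,236.65 thousand.
Broad rate = 224.44 / 2,236.65 = 10.03%.

Broad underutilization rate ≈ 10.03%.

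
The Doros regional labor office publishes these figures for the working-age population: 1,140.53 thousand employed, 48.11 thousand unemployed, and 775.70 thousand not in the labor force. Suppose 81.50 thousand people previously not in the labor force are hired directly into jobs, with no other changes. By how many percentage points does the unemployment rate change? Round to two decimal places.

The unemployment rate changes by −0.26 percentage points.

Initially, labor force = 1,140.53 + 48.11 = 1,188.64 thousand, so u = 48.11/1,188.64 = 4.05%.
After the change, employed and labor force both rise by 81.50; unemployed unchanged → E = 1,222.03, U = 48.11, labor force = 1,270.14 thousand.
New unemployment rate = 48.11 / 1,270.14 = 3.79%.
Change = 3.79% − 4.05% = −0.26 percentage points.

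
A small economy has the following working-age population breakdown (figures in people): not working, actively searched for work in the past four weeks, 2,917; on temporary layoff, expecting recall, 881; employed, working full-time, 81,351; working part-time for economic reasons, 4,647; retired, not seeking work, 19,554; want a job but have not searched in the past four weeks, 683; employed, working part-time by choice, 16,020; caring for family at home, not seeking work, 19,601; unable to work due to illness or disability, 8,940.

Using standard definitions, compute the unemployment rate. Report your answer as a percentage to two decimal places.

Employed = 81,351 + 4,647 + 16,020 = 102,018 (anyone who worked, including part-time for economic reasons, counts as employed).
Unemployed = 2,917 + 881 = 3,798 (jobless and actively searching, or on temporary layoff).
Labor force = 102,018 + 3,798 = 105,816.
Unemployment rate = 3,798 / 105,816 = 3.59%.

Unemployment rate ≈ 3.59%.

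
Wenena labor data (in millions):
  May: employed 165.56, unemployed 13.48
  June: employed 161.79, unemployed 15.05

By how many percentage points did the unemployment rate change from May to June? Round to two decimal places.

May: labor force = 165.56 + 13.48 = 179.04; u = 13.48/179.04 = 7.53%.
June: labor force = 161.79 + 15.05 = 176.84; u = 15.05/176.84 = 8.51%.
Change = 8.51% − 7.53% = +0.98 pp.

The unemployment rate changed by +0.98 percentage points.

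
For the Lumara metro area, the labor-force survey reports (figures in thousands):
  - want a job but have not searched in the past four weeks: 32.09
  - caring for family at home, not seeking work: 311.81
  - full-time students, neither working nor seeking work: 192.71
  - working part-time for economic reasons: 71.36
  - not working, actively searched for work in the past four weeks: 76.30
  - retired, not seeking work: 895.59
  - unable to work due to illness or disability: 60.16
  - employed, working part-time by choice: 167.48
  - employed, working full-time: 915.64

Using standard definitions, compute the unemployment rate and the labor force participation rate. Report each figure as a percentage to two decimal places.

Employed = 71.36 + 167.48 + 915.64 = 1,154.48 thousand (anyone who worked, including part-time for economic reasons, counts as employed).
Unemployed = 76.30 thousand.
Labor force = 1,154.48 + 76.30 = 1,230.78 thousand.
Not in labor force = 32.09 + 311.81 + 192.71 + 895.59 + 60.16 = 1,492.36 thousand (those not working and not actively searching are outside the labor force — including those who want a job but have given up searching).
Civilian working-age population = 1,230.78 + 1,492.36 = 2,723.14 thousand.
Unemployment rate = 76.30 / 1,230.78 = 6.20%.
Labor force participation rate = 1,230.78 / 2,723.14 = 45.20%.

Unemployment rate ≈ 6.20%; labor force participation rate ≈ 45.20%.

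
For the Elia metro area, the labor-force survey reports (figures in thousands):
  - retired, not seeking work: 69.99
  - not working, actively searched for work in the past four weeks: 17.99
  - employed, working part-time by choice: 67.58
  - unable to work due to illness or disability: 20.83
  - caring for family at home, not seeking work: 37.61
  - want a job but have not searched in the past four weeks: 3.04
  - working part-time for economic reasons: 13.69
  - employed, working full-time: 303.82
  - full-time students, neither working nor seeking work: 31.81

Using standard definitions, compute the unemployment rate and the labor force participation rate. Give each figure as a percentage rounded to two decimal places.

Employed = 67.58 + 13.69 + 303.82 = 385.09 thousand (anyone who worked, including part-time for economic reasons, counts as employed).
Unemployed = 17.99 thousand.
Labor force = 385.09 + 17.99 = 403.08 thousand.
Not in labor force = 69.99 + 20.83 + 37.61 + 3.04 + 31.81 = 163.28 thousand (those not working and not actively searching are outside the labor force — including those who want a job but have given up searching).
Civilian working-age population = 403.08 + 163.28 = 566.36 thousand.
Unemployment rate = 17.99 / 403.08 = 4.46%.
Labor force participation rate = 403.08 / 566.36 = 71.17%.

Unemployment rate ≈ 4.46%; labor force participation rate ≈ 71.17%.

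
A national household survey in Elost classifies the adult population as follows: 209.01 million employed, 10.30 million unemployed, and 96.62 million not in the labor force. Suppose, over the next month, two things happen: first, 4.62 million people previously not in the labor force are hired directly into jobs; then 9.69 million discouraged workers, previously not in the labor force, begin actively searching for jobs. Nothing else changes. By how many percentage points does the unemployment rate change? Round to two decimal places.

Initially, labor force = 209.01 + 10.30 = 219.31 million, so u = 10.30/219.31 = 4.70%.
After the first change, employed and labor force both rise by 4.62; unemployed unchanged → E = 213.63, U = 10.30, labor force = 223.93 million.
After the second change, unemployed and labor force both rise by 9.69 → E = 213.63, U = 19.99, labor force = 233.62 million.
New unemployment rate = 19.99 / 233.62 = 8.56%.
Change = 8.56% − 4.70% = +3.86 percentage points.

The unemployment rate changes by +3.86 percentage points.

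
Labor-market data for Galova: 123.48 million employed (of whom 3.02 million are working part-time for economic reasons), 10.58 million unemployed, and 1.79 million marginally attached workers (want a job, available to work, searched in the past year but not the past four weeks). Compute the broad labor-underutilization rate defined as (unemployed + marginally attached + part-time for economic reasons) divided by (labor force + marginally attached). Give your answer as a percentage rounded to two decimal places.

Broad underutilization rate ≈ 11.33%.

Labor force = 123.48 + 10.58 = 134.06 million.
Numerator = 10.58 + 1.79 + 3.02 = 15.39 million.
Denominator = 134.06 + 1.79 = 135.85 million.
Broad rate = 15.39 / 135.85 = 11.33%.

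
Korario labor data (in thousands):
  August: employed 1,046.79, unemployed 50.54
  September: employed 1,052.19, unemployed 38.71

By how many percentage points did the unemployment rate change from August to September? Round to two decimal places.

August: labor force = 1,046.79 + 50.54 = 1,097.33; u = 50.54/1,097.33 = 4.61%.
September: labor force = 1,052.19 + 38.71 = 1,090.90; u = 38.71/1,090.90 = 3.55%.
Change = 3.55% − 4.61% = −1.06 pp.

The unemployment rate changed by −1.06 percentage points.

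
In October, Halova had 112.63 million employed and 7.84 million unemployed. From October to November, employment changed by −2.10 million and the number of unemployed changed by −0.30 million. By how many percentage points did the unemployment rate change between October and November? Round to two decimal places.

The unemployment rate changed by −0.12 percentage points.

October: labor force = 112.63 + 7.84 = 120.47; u = 7.84/120.47 = 6.51%.
November: labor force = 110.53 + 7.54 = 118.07; u = 7.54/118.07 = 6.39%.
Change = 6.39% − 6.51% = −0.12 pp.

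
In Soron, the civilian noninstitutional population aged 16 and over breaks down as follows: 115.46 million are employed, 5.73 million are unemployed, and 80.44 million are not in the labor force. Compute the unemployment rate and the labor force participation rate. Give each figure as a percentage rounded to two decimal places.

Labor force = employed + unemployed = 115.46 + 5.73 = 121.19 million.
Working-age population = 121.19 + 80.44 = 201.63 million.
Unemployment rate = 5.73 / 121.19 = 4.73%.
Labor force participation rate = 121.19 / 201.63 = 60.11%.

Unemployment rate ≈ 4.73%; labor force participation rate ≈ 60.11%.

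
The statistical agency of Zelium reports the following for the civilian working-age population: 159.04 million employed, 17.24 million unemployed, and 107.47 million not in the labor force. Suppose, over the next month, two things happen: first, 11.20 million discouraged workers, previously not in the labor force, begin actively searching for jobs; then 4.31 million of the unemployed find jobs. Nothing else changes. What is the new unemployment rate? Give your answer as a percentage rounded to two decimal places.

Initially, labor force = 159.04 + 17.24 = 176.28 million, so u = 17.24/176.28 = 9.78%.
After the first change, unemployed and labor force both rise by 11.20 → E = 159.04, U = 28.44, labor force = 187.48 million.
After the second change, unemployed falls and employed rises by 4.31; labor force unchanged → E = 163.35, U = 24.13, labor force = 187.48 million.
New unemployment rate = 24.13 / 187.48 = 12.87%.

New unemployment rate ≈ 12.87%.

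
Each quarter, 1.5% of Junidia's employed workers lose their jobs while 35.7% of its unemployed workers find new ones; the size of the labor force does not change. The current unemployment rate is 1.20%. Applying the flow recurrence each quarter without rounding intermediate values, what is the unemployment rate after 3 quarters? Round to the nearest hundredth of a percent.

With a fixed labor force, u_{t+1} = u_t + s·(1−u_t) − f·u_t = u_t·(1−s−f) + s.
Here 1−s−f = 0.628 and s = 0.015.
u_1 = 0.012000 × 0.628 + 0.015 = 0.022536.
u_2 = 0.022536 × 0.628 + 0.015 = 0.029153.
u_3 = 0.029153 × 0.628 + 0.015 = 0.033308.

Unemployment rate after three quarters ≈ 3.33%.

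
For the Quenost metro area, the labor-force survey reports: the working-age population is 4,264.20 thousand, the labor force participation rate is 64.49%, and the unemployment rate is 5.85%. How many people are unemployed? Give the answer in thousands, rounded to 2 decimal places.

Labor force = 0.6449 × 4,264.20 = 2,749.98 thousand.
Unemployed = 0.0585 × 2,749.98 ≈ 160.87 thousand.

About 160.87 thousand are unemployed.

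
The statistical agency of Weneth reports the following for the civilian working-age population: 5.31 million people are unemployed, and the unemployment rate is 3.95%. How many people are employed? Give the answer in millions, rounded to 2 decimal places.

Labor force = U / u = 5.31 / 0.0395 ≈ 134.43 million.
Employed = labor force − unemployed = 134.43 − 5.31 = 129.12 million.

About 129.12 million are employed.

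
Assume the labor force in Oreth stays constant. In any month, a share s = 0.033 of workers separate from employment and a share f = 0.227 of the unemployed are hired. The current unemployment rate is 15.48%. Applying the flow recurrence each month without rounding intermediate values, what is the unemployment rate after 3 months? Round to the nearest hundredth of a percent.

With a fixed labor force, u_{t+1} = u_t + s·(1−u_t) − f·u_t = u_t·(1−s−f) + s.
Here 1−s−f = 0.740 and s = 0.033.
u_1 = 0.154800 × 0.740 + 0.033 = 0.147552.
u_2 = 0.147552 × 0.740 + 0.033 = 0.142188.
u_3 = 0.142188 × 0.740 + 0.033 = 0.138219.

Unemployment rate after three months ≈ 13.82%.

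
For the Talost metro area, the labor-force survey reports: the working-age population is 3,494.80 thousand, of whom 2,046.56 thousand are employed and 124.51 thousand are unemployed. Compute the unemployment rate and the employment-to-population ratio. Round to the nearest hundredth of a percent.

Labor force = employed + unemployed = 2,046.56 + 124.51 = 2,171.07 thousand.
Unemployment rate = 124.51 / 2,171.07 = 5.73%.
Employment-population ratio = 2,046.56 / 3,494.80 = 58.56%.

Unemployment rate ≈ 5.73%; employment-population ratio ≈ 58.56%.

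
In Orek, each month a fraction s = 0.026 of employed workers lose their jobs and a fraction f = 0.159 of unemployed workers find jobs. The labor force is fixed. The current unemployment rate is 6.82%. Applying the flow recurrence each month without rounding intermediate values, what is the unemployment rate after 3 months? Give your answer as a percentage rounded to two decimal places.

Unemployment rate after three months ≈ 10.14%.

With a fixed labor force, u_{t+1} = u_t + s·(1−u_t) − f·u_t = u_t·(1−s−f) + s.
Here 1−s−f = 0.815 and s = 0.026.
u_1 = 0.068200 × 0.815 + 0.026 = 0.081583.
u_2 = 0.081583 × 0.815 + 0.026 = 0.092490.
u_3 = 0.092490 × 0.815 + 0.026 = 0.101379.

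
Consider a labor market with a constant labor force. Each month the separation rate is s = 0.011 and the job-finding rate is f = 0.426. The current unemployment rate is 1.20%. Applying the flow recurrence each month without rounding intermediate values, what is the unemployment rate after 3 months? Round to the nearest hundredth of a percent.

With a fixed labor force, u_{t+1} = u_t + s·(1−u_t) − f·u_t = u_t·(1−s−f) + s.
Here 1−s−f = 0.563 and s = 0.011.
u_1 = 0.012000 × 0.563 + 0.011 = 0.017756.
u_2 = 0.017756 × 0.563 + 0.011 = 0.020997.
u_3 = 0.020997 × 0.563 + 0.011 = 0.022821.

Unemployment rate after three months ≈ 2.28%.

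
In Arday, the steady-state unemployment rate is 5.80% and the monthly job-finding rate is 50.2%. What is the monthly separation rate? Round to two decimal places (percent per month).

From u* = s/(s+f): s = u·f/(1−u).
s = 0.0580 × 50.2 / (1 − 0.0580) = 2.9116 / 0.9420 ≈ 3.09% per month.

Separation rate ≈ 3.09% per month.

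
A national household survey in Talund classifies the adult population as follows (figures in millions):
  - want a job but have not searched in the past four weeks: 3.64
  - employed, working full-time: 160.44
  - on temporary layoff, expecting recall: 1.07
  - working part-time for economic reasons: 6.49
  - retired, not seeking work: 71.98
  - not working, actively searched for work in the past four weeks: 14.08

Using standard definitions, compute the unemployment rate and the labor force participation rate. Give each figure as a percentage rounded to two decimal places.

Unemployment rate ≈ 8.32%; labor force participation rate ≈ 70.66%.

Employed = 160.44 + 6.49 = 166.93 million (anyone who worked, including part-time for economic reasons, counts as employed).
Unemployed = 1.07 + 14.08 = 15.15 million (jobless and actively searching, or on temporary layoff).
Labor force = 166.93 + 15.15 = 182.08 million.
Not in labor force = 3.64 + 71.98 = 75.62 million (those not working and not actively searching are outside the labor force — including those who want a job but have given up searching).
Civilian working-age population = 182.08 + 75.62 = 257.70 million.
Unemployment rate = 15.15 / 182.08 = 8.32%.
Labor force participation rate = 182.08 / 257.70 = 70.66%.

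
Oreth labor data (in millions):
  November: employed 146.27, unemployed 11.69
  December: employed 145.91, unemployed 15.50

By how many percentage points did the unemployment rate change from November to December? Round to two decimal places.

The unemployment rate changed by +2.20 percentage points.

November: labor force = 146.27 + 11.69 = 157.96; u = 11.69/157.96 = 7.40%.
December: labor force = 145.91 + 15.50 = 161.41; u = 15.50/161.41 = 9.60%.
Change = 9.60% − 7.40% = +2.20 pp.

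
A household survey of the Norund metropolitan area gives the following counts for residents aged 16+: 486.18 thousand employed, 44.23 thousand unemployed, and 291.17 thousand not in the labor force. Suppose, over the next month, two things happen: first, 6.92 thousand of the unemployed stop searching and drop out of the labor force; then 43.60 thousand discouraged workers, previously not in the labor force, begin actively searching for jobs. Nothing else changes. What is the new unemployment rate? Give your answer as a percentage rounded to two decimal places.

New unemployment rate ≈ 14.27%.

Initially, labor force = 486.18 + 44.23 = 530.41 thousand, so u = 44.23/530.41 = 8.34%.
After the first change, unemployed and labor force both fall by 6.92 → E = 486.18, U = 37.31, labor force = 523.49 thousand.
After the second change, unemployed and labor force both rise by 43.60 → E = 486.18, U = 80.91, labor force = 567.09 thousand.
New unemployment rate = 80.91 / 567.09 = 14.27%.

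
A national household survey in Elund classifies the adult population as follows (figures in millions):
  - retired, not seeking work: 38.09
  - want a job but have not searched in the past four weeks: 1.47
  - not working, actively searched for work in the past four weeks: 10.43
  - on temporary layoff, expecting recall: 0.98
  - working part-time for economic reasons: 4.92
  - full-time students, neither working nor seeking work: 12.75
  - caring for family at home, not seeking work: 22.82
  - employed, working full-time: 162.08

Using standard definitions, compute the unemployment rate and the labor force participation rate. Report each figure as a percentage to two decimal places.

Unemployment rate ≈ 6.40%; labor force participation rate ≈ 70.37%.

Employed = 4.92 + 162.08 = 167.00 million (anyone who worked, including part-time for economic reasons, counts as employed).
Unemployed = 10.43 + 0.98 = 11.41 million (jobless and actively searching, or on temporary layoff).
Labor force = 167.00 + 11.41 = 178.41 million.
Not in labor force = 38.09 + 1.47 + 12.75 + 22.82 = 75.13 million (those not working and not actively searching are outside the labor force — including those who want a job but have given up searching).
Civilian working-age population = 178.41 + 75.13 = 253.54 million.
Unemployment rate = 11.41 / 178.41 = 6.40%.
Labor force participation rate = 178.41 / 253.54 = 70.37%.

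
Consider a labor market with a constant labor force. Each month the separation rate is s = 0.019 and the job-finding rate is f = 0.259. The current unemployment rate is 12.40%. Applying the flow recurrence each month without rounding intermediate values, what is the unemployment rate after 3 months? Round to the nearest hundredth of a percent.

With a fixed labor force, u_{t+1} = u_t + s·(1−u_t) − f·u_t = u_t·(1−s−f) + s.
Here 1−s−f = 0.722 and s = 0.019.
u_1 = 0.124000 × 0.722 + 0.019 = 0.108528.
u_2 = 0.108528 × 0.722 + 0.019 = 0.097357.
u_3 = 0.097357 × 0.722 + 0.019 = 0.089292.

Unemployment rate after three months ≈ 8.93%.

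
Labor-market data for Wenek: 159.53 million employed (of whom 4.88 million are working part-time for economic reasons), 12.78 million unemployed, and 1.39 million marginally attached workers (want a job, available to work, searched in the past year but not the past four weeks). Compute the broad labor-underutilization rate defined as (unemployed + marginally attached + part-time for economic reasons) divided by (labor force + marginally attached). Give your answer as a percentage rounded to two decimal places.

Labor force = 159.53 + 12.78 = 172.31 million.
Numerator = 12.78 + 1.39 + 4.88 = 19.05 million.
Denominator = 172.31 + 1.39 = 173.70 million.
Broad rate = 19.05 / 173.70 = 10.97%.

Broad underutilization rate ≈ 10.97%.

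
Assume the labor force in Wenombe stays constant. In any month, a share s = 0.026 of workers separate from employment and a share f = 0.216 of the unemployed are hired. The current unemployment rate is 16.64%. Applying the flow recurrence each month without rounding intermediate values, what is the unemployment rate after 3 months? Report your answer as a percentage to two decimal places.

With a fixed labor force, u_{t+1} = u_t + s·(1−u_t) − f·u_t = u_t·(1−s−f) + s.
Here 1−s−f = 0.758 and s = 0.026.
u_1 = 0.166400 × 0.758 + 0.026 = 0.152131.
u_2 = 0.152131 × 0.758 + 0.026 = 0.141315.
u_3 = 0.141315 × 0.758 + 0.026 = 0.133117.

Unemployment rate after three months ≈ 13.31%.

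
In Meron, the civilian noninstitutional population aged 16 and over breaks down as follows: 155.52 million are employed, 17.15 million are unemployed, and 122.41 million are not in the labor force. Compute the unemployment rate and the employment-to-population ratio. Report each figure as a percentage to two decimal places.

Labor force = employed + unemployed = 155.52 + 17.15 = 172.67 million.
Working-age population = 172.67 + 122.41 = 295.08 million.
Unemployment rate = 17.15 / 172.67 = 9.93%.
Employment-population ratio = 155.52 / 295.08 = 52.70%.

Unemployment rate ≈ 9.93%; employment-population ratio ≈ 52.70%.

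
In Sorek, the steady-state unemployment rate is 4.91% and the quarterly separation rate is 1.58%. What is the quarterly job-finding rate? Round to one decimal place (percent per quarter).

From u* = s/(s+f): f = s·(1−u)/u.
f = 1.58 × (1 − 0.0491) / 0.0491 = 1.5024 / 0.0491 ≈ 30.6% per quarter.

Job-finding rate ≈ 30.6% per quarter.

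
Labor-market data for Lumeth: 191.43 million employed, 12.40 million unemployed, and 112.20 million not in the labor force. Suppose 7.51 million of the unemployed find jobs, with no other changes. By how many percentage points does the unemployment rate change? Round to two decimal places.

Initially, labor force = 191.43 + 12.40 = 203.83 million, so u = 12.40/203.83 = 6.08%.
After the change, unemployed falls and employed rises by 7.51; labor force unchanged → E = 198.94, U = 4.89, labor force = 203.83 million.
New unemployment rate = 4.89 / 203.83 = 2.40%.
Change = 2.40% − 6.08% = −3.68 percentage points.

The unemployment rate changes by −3.68 percentage points.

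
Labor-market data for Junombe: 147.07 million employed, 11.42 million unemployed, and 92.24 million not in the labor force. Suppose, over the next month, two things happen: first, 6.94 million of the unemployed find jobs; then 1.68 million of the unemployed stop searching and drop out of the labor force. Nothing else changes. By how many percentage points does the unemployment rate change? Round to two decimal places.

Initially, labor force = 147.07 + 11.42 = 158.49 million, so u = 11.42/158.49 = 7.21%.
After the first change, unemployed falls and employed rises by 6.94; labor force unchanged → E = 154.01, U = 4.48, labor force = 158.49 million.
After the second change, unemployed and labor force both fall by 1.68 → E = 154.01, U = 2.80, labor force = 156.81 million.
New unemployment rate = 2.80 / 156.81 = 1.79%.
Change = 1.79% − 7.21% = −5.42 percentage points.

The unemployment rate changes by −5.42 percentage points.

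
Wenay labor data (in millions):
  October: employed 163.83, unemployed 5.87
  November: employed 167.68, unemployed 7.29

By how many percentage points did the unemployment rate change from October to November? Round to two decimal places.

October: labor force = 163.83 + 5.87 = 169.70; u = 5.87/169.70 = 3.46%.
November: labor force = 167.68 + 7.29 = 174.97; u = 7.29/174.97 = 4.17%.
Change = 4.17% − 3.46% = +0.71 pp.

The unemployment rate changed by +0.71 percentage points.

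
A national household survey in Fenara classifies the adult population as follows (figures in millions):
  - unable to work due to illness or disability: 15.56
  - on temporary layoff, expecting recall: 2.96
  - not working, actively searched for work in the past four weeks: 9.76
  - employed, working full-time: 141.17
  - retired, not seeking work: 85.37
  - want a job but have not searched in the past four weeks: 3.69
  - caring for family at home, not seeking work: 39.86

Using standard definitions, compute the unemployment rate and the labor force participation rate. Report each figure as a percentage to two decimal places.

Employed = 141.17 million.
Unemployed = 2.96 + 9.76 = 12.72 million (jobless and actively searching, or on temporary layoff).
Labor force = 141.17 + 12.72 = 153.89 million.
Not in labor force = 15.56 + 85.37 + 3.69 + 39.86 = 144.48 million (those not working and not actively searching are outside the labor force — including those who want a job but have given up searching).
Civilian working-age population = 153.89 + 144.48 = 298.37 million.
Unemployment rate = 12.72 / 153.89 = 8.27%.
Labor force participation rate = 153.89 / 298.37 = 51.58%.

Unemployment rate ≈ 8.27%; labor force participation rate ≈ 51.58%.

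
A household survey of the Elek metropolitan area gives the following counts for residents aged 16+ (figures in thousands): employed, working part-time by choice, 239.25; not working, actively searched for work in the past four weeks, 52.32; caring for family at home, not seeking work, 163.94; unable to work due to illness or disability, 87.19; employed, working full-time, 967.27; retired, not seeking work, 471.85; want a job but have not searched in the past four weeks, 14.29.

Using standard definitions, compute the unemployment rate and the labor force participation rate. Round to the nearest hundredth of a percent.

Employed = 239.25 + 967.27 = 1,206.52 thousand.
Unemployed = 52.32 thousand.
Labor force = 1,206.52 + 52.32 = 1,258.84 thousand.
Not in labor force = 163.94 + 87.19 + 471.85 + 14.29 = 737.27 thousand (those not working and not actively searching are outside the labor force — including those who want a job but have given up searching).
Civilian working-age population = 1,258.84 + 737.27 = 1,996.11 thousand.
Unemployment rate = 52.32 / 1,258.84 = 4.16%.
Labor force participation rate = 1,258.84 / 1,996.11 = 63.06%.

Unemployment rate ≈ 4.16%; labor force participation rate ≈ 63.06%.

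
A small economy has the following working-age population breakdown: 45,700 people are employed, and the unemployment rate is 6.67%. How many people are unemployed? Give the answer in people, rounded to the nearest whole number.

Let U be the number unemployed. The labor force is E + U, and U/(E+U) = 0.0667.
So U = 0.0667 × 45,700 / (1 − 0.0667) = 3048.19 / 0.9333 ≈ 3,266.

About 3,266 are unemployed.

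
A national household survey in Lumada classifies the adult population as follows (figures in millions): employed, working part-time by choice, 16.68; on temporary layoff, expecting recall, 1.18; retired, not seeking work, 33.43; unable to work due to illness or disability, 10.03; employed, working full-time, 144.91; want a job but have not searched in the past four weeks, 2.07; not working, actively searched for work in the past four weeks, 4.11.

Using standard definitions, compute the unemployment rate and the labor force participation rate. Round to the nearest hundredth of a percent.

Employed = 16.68 + 144.91 = 161.59 million.
Unemployed = 1.18 + 4.11 = 5.29 million (jobless and actively searching, or on temporary layoff).
Labor force = 161.59 + 5.29 = 166.88 million.
Not in labor force = 33.43 + 10.03 + 2.07 = 45.53 million (those not working and not actively searching are outside the labor force — including those who want a job but have given up searching).
Civilian working-age population = 166.88 + 45.53 = 212.41 million.
Unemployment rate = 5.29 / 166.88 = 3.17%.
Labor force participation rate = 166.88 / 212.41 = 78.57%.

Unemployment rate ≈ 3.17%; labor force participation rate ≈ 78.57%.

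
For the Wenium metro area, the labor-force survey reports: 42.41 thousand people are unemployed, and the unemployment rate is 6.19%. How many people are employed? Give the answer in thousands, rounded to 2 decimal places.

Labor force = U / u = 42.41 / 0.0619 ≈ 685.14 thousand.
Employed = labor force − unemployed = 685.14 − 42.41 = 642.73 thousand.

About 642.73 thousand are employed.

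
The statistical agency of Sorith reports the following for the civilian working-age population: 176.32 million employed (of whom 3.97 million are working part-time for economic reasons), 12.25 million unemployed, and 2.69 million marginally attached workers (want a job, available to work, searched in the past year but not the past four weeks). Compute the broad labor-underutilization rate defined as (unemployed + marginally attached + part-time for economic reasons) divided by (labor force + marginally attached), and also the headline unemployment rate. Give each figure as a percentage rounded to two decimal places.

Broad underutilization rate ≈ 9.89%; headline unemployment rate ≈ 6.50%.

Labor force = 176.32 + 12.25 = 188.57 million.
Numerator = 12.25 + 2.69 + 3.97 = 18.91 million.
Denominator = 188.57 + 2.69 = 191.26 million.
Broad rate = 18.91 / 191.26 = 9.89%.
Headline unemployment rate = 12.25 / 188.57 = 6.50%.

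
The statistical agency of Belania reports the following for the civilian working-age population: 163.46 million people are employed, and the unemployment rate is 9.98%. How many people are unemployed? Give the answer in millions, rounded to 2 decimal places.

About 18.12 million are unemployed.

Let U be the number unemployed. The labor force is E + U, and U/(E+U) = 0.0998.
So U = 0.0998 × 163.46 / (1 − 0.0998) = 16.3133 / 0.9002 ≈ 18.12 million.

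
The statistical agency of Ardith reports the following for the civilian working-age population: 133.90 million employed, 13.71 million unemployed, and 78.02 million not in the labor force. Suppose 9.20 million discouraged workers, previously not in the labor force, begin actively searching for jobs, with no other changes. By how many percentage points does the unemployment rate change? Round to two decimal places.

The unemployment rate changes by +5.32 percentage points.

Initially, labor force = 133.90 + 13.71 = 147.61 million, so u = 13.71/147.61 = 9.29%.
After the change, unemployed and labor force both rise by 9.20 → E = 133.90, U = 22.91, labor force = 156.81 million.
New unemployment rate = 22.91 / 156.81 = 14.61%.
Change = 14.61% − 9.29% = +5.32 percentage points.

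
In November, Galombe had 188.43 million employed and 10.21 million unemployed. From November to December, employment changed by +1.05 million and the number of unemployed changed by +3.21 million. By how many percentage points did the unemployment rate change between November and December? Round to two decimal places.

November: labor force = 188.43 + 10.21 = 198.64; u = 10.21/198.64 = 5.14%.
December: labor force = 189.48 + 13.42 = 202.90; u = 13.42/202.90 = 6.61%.
Change = 6.61% − 5.14% = +1.47 pp.

The unemployment rate changed by +1.47 percentage points.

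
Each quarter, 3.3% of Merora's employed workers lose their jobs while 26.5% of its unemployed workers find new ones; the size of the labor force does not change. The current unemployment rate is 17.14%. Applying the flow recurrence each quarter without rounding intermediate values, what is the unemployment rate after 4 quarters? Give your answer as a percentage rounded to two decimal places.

Unemployment rate after four quarters ≈ 12.55%.

With a fixed labor force, u_{t+1} = u_t + s·(1−u_t) − f·u_t = u_t·(1−s−f) + s.
Here 1−s−f = 0.702 and s = 0.033.
u_1 = 0.171400 × 0.702 + 0.033 = 0.153323.
u_2 = 0.153323 × 0.702 + 0.033 = 0.140633.
u_3 = 0.140633 × 0.702 + 0.033 = 0.131724.
u_4 = 0.131724 × 0.702 + 0.033 = 0.125470.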